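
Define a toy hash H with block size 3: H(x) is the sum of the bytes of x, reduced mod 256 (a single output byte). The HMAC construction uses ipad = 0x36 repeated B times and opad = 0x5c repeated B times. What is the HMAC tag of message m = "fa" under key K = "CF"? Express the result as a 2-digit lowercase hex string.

77

Key "CF" = 43 46 is 2 bytes ≤ B = 3; zero-pad to 3 bytes: K' = 43 46 00.
K' ⊕ ipad = 75 70 36.  K' ⊕ opad = 1f 1a 5c.
Inner input = (K'⊕ipad) ∥ m = 75 70 36 ∥ 66 61.
Inner hash: sum = 117+112+54+102+97 = 482; mod 256 = 226 → e2.
Outer input = (K'⊕opad) ∥ inner = 1f 1a 5c ∥ e2.
Outer hash (tag): sum = 31+26+92+226 = 375; mod 256 = 119 → 77.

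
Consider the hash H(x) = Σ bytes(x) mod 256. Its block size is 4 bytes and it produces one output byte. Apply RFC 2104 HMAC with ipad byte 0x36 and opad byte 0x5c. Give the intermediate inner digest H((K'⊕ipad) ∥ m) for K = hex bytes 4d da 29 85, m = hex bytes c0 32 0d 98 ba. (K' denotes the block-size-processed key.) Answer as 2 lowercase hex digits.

Key hex bytes 4d da 29 85 is exactly B = 4 bytes: K' = 4d da 29 85.
K' ⊕ ipad = 7b ec 1f b3.
Inner input = 7b ec 1f b3 ∥ c0 32 0d 98 ba.
Inner hash: sum = 123+236+31+179+192+50+13+152+186 = 1162; mod 256 = 138 → 8a.

8a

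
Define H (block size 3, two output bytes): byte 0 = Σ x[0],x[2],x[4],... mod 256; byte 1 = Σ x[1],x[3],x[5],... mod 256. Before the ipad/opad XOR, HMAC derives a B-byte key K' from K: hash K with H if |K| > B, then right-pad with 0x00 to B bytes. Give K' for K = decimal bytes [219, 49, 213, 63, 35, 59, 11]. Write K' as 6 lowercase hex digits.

deab00

|K| = 7 > B = 3, so first hash the key.
H(K): even-index sum = 478 mod 256 = 222; odd-index sum = 171 mod 256 = 171 → de ab.
Zero-pad H(K) = de ab to 3 bytes: K' = de ab 00.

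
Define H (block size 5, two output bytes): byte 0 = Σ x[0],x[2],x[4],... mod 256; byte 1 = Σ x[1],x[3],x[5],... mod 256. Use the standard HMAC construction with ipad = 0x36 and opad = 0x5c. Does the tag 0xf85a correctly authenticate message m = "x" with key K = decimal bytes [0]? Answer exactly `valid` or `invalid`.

Key decimal bytes [0] = 00 is 1 byte ≤ B = 5; zero-pad to 5 bytes: K' = 00 00 00 00 00.
K' ⊕ ipad = 36 36 36 36 36; K' ⊕ opad = 5c 5c 5c 5c 5c.
Inner hash: even-index sum = 162 mod 256 = 162; odd-index sum = 228 mod 256 = 228 → a2 e4.
Outer hash (recomputed tag): even-index sum = 504 mod 256 = 248; odd-index sum = 346 mod 256 = 90 → f8 5a.
Recomputed tag = f85a; claimed = f85a → match.

valid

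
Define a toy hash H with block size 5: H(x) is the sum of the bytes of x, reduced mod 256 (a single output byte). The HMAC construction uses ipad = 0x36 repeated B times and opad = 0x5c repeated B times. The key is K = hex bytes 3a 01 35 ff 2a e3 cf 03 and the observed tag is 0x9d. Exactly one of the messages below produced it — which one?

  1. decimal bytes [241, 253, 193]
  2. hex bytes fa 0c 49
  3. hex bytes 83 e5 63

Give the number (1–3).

Key hex bytes 3a 01 35 ff 2a e3 cf 03 is 8 bytes > B = 5, so hash it first: H(key) = 4e, then zero-pad to 5 bytes: K' = 4e 00 00 00 00.
K' ⊕ ipad = 78 36 36 36 36; K' ⊕ opad = 12 5c 5c 5c 5c.
m1: inner = H(78 36 36 36 36 f1 fd c1) = ff; tag = H(12 5c 5c 5c 5c ff) = 81
m2: inner = H(78 36 36 36 36 fa 0c 49) = 9f; tag = H(12 5c 5c 5c 5c 9f) = 21
m3: inner = H(78 36 36 36 36 83 e5 63) = 1b; tag = H(12 5c 5c 5c 5c 1b) = 9d ← matches

3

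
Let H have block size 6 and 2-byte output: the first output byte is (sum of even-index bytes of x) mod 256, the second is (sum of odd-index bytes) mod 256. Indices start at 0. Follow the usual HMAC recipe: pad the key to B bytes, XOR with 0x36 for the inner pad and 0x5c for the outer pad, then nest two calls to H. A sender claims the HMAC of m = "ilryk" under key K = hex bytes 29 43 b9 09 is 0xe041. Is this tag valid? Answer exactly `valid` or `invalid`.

invalid

Key hex bytes 29 43 b9 09 is 4 bytes ≤ B = 6; zero-pad to 6 bytes: K' = 29 43 b9 09 00 00.
K' ⊕ ipad = 1f 75 8f 3f 36 36; K' ⊕ opad = 75 1f e5 55 5c 5c.
Inner hash: even-index sum = 554 mod 256 = 42; odd-index sum = 463 mod 256 = 207 → 2a cf.
Outer hash (recomputed tag): even-index sum = 480 mod 256 = 224; odd-index sum = 415 mod 256 = 159 → e0 9f.
Recomputed tag = e09f; claimed = e041 → mismatch.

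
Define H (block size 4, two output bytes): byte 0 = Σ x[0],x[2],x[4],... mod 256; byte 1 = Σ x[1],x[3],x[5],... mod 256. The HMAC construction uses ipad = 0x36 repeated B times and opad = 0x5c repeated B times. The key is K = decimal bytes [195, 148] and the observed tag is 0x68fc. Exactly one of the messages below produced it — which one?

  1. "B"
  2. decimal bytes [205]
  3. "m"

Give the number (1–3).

1

Key decimal bytes [195, 148] = c3 94 is 2 bytes ≤ B = 4; zero-pad to 4 bytes: K' = c3 94 00 00.
K' ⊕ ipad = f5 a2 36 36; K' ⊕ opad = 9f c8 5c 5c.
m1: inner = H(f5 a2 36 36 42) = 6d d8; tag = H(9f c8 5c 5c 6d d8) = 68fc ← matches
m2: inner = H(f5 a2 36 36 cd) = f8 d8; tag = H(9f c8 5c 5c f8 d8) = f3fc
m3: inner = H(f5 a2 36 36 6d) = 98 d8; tag = H(9f c8 5c 5c 98 d8) = 93fc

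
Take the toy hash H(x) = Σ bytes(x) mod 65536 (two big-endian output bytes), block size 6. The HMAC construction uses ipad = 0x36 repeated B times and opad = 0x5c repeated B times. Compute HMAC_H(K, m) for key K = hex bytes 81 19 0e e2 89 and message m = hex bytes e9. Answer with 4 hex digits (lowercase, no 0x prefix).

0436

Key hex bytes 81 19 0e e2 89 is 5 bytes ≤ B = 6; zero-pad to 6 bytes: K' = 81 19 0e e2 89 00.
K' ⊕ ipad = b7 2f 38 d4 bf 36.  K' ⊕ opad = dd 45 52 be d5 5c.
Inner input = (K'⊕ipad) ∥ m = b7 2f 38 d4 bf 36 ∥ e9.
Inner hash: sum = 183+47+56+212+191+54+233 = 976 → 03 d0.
Outer input = (K'⊕opad) ∥ inner = dd 45 52 be d5 5c ∥ 03 d0.
Outer hash (tag): sum = 221+69+82+190+213+92+3+208 = 1078 → 04 36.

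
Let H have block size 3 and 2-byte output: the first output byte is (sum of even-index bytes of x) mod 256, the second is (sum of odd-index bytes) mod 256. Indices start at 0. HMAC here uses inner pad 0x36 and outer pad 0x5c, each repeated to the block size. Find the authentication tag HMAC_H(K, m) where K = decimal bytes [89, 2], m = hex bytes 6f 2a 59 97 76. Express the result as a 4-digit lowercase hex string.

Key decimal bytes [89, 2] = 59 02 is 2 bytes ≤ B = 3; zero-pad to 3 bytes: K' = 59 02 00.
K' ⊕ ipad = 6f 34 36.  K' ⊕ opad = 05 5e 5c.
Inner input = (K'⊕ipad) ∥ m = 6f 34 36 ∥ 6f 2a 59 97 76.
Inner hash: even-index sum = 358 mod 256 = 102; odd-index sum = 370 mod 256 = 114 → 66 72.
Outer input = (K'⊕opad) ∥ inner = 05 5e 5c ∥ 66 72.
Outer hash (tag): even-index sum = 211 mod 256 = 211; odd-index sum = 196 mod 256 = 196 → d3 c4.

d3c4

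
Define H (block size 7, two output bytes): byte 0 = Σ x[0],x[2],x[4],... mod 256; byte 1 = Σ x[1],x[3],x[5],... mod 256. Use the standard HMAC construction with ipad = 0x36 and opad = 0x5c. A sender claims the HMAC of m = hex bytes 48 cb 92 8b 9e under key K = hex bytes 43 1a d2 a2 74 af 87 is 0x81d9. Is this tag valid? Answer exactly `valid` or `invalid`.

Key hex bytes 43 1a d2 a2 74 af 87 is exactly B = 7 bytes: K' = 43 1a d2 a2 74 af 87.
K' ⊕ ipad = 75 2c e4 94 42 99 b1; K' ⊕ opad = 1f 46 8e fe 28 f3 db.
Inner hash: even-index sum = 930 mod 256 = 162; odd-index sum = 721 mod 256 = 209 → a2 d1.
Outer hash (recomputed tag): even-index sum = 641 mod 256 = 129; odd-index sum = 729 mod 256 = 217 → 81 d9.
Recomputed tag = 81d9; claimed = 81d9 → match.

valid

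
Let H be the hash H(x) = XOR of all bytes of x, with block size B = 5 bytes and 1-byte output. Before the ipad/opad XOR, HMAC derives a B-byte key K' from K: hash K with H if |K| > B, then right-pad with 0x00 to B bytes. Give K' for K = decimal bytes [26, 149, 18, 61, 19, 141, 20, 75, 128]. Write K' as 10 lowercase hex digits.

|K| = 9 > B = 5, so first hash the key.
H(K): XOR 1a⊕95⊕12⊕3d⊕13⊕8d⊕14⊕4b⊕80 = e1.
Zero-pad H(K) = e1 to 5 bytes: K' = e1 00 00 00 00.

e100000000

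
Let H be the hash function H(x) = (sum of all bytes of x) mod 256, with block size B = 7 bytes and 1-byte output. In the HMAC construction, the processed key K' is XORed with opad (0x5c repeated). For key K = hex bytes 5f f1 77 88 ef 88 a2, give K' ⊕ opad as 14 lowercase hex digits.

03ad2bd4b3d4fe

Key hex bytes 5f f1 77 88 ef 88 a2 is exactly B = 7 bytes: K' = 5f f1 77 88 ef 88 a2.
XOR each byte with 0x5c: 5f⊕5c=03, f1⊕5c=ad, 77⊕5c=2b, 88⊕5c=d4, ef⊕5c=b3, 88⊕5c=d4, a2⊕5c=fe.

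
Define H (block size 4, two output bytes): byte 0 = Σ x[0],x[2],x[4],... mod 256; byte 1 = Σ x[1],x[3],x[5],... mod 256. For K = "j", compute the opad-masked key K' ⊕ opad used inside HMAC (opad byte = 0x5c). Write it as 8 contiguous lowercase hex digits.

Key "j" = 6a is 1 byte ≤ B = 4; zero-pad to 4 bytes: K' = 6a 00 00 00.
XOR each byte with 0x5c: 6a⊕5c=36, 00⊕5c=5c, 00⊕5c=5c, 00⊕5c=5c.

365c5c5c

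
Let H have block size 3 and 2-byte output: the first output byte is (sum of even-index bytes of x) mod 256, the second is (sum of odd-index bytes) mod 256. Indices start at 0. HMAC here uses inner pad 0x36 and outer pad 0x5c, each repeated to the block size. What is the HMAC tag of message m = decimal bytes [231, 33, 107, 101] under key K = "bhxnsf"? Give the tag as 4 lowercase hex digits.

c997

Key "bhxnsf" = 62 68 78 6e 73 66 is 6 bytes > B = 3, so hash it first: H(key) = 4d 3c, then zero-pad to 3 bytes: K' = 4d 3c 00.
K' ⊕ ipad = 7b 0a 36.  K' ⊕ opad = 11 60 5c.
Inner input = (K'⊕ipad) ∥ m = 7b 0a 36 ∥ e7 21 6b 65.
Inner hash: even-index sum = 311 mod 256 = 55; odd-index sum = 348 mod 256 = 92 → 37 5c.
Outer input = (K'⊕opad) ∥ inner = 11 60 5c ∥ 37 5c.
Outer hash (tag): even-index sum = 201 mod 256 = 201; odd-index sum = 151 mod 256 = 151 → c9 97.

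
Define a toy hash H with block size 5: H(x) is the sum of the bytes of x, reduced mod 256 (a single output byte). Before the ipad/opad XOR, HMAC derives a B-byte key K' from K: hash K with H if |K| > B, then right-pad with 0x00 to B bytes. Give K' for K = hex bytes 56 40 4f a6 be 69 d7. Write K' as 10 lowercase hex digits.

|K| = 7 > B = 5, so first hash the key.
H(K): sum = 86+64+79+166+190+105+215 = 905; mod 256 = 137 → 89.
Zero-pad H(K) = 89 to 5 bytes: K' = 89 00 00 00 00.

8900000000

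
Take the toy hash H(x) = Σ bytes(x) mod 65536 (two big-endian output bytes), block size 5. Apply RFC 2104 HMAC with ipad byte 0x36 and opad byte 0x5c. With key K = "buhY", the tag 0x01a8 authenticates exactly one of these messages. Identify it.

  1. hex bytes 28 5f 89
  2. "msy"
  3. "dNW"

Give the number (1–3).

Key "buhY" = 62 75 68 59 is 4 bytes ≤ B = 5; zero-pad to 5 bytes: K' = 62 75 68 59 00.
K' ⊕ ipad = 54 43 5e 6f 36; K' ⊕ opad = 3e 29 34 05 5c.
m1: inner = H(54 43 5e 6f 36 28 5f 89) = 02 aa; tag = H(3e 29 34 05 5c 02 aa) = 01a8 ← matches
m2: inner = H(54 43 5e 6f 36 6d 73 79) = 02 f3; tag = H(3e 29 34 05 5c 02 f3) = 01f1
m3: inner = H(54 43 5e 6f 36 64 4e 57) = 02 a3; tag = H(3e 29 34 05 5c 02 a3) = 01a1

1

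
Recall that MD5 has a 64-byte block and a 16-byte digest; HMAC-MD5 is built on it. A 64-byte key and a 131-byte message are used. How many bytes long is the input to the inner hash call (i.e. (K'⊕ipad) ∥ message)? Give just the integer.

Key is 64 ≤ 64 bytes, zero-padded: |K'| = 64.
Inner input = (K'⊕ipad) ∥ m → 64 + 131 = 195 bytes.

195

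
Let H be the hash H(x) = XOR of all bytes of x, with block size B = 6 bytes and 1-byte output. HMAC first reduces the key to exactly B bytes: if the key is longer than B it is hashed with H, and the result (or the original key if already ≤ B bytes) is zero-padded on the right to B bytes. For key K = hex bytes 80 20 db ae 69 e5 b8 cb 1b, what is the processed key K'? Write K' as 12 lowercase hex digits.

|K| = 9 > B = 6, so first hash the key.
H(K): XOR 80⊕20⊕db⊕ae⊕69⊕e5⊕b8⊕cb⊕1b = 31.
Zero-pad H(K) = 31 to 6 bytes: K' = 31 00 00 00 00 00.

310000000000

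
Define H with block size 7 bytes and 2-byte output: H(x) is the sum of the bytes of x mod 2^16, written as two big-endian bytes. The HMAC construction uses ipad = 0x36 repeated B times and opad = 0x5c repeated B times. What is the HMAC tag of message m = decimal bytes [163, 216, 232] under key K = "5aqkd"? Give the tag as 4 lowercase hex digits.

021d

Key "5aqkd" = 35 61 71 6b 64 is 5 bytes ≤ B = 7; zero-pad to 7 bytes: K' = 35 61 71 6b 64 00 00.
K' ⊕ ipad = 03 57 47 5d 52 36 36.  K' ⊕ opad = 69 3d 2d 37 38 5c 5c.
Inner input = (K'⊕ipad) ∥ m = 03 57 47 5d 52 36 36 ∥ a3 d8 e8.
Inner hash: sum = 3+87+71+93+82+54+54+163+216+232 = 1055 → 04 1f.
Outer input = (K'⊕opad) ∥ inner = 69 3d 2d 37 38 5c 5c ∥ 04 1f.
Outer hash (tag): sum = 105+61+45+55+56+92+92+4+31 = 541 → 02 1d.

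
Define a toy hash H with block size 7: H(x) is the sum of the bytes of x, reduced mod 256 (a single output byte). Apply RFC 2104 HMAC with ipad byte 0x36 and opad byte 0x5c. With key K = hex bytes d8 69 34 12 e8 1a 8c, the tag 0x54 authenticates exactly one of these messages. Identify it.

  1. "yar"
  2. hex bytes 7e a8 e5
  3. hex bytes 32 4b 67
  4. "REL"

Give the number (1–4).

Key hex bytes d8 69 34 12 e8 1a 8c is exactly B = 7 bytes: K' = d8 69 34 12 e8 1a 8c.
K' ⊕ ipad = ee 5f 02 24 de 2c ba; K' ⊕ opad = 84 35 68 4e b4 46 d0.
m1: inner = H(ee 5f 02 24 de 2c ba 79 61 72) = 83; tag = H(84 35 68 4e b4 46 d0 83) = bc
m2: inner = H(ee 5f 02 24 de 2c ba 7e a8 e5) = 42; tag = H(84 35 68 4e b4 46 d0 42) = 7b
m3: inner = H(ee 5f 02 24 de 2c ba 32 4b 67) = 1b; tag = H(84 35 68 4e b4 46 d0 1b) = 54 ← matches
m4: inner = H(ee 5f 02 24 de 2c ba 52 45 4c) = 1a; tag = H(84 35 68 4e b4 46 d0 1a) = 53

3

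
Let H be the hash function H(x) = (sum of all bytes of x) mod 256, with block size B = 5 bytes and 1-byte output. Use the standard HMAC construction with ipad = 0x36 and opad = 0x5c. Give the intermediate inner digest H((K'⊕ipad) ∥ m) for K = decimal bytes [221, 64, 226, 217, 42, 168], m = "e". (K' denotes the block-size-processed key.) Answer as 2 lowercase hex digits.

Key decimal bytes [221, 64, 226, 217, 42, 168] = dd 40 e2 d9 2a a8 is 6 bytes > B = 5, so hash it first: H(key) = aa, then zero-pad to 5 bytes: K' = aa 00 00 00 00.
K' ⊕ ipad = 9c 36 36 36 36.
Inner input = 9c 36 36 36 36 ∥ 65.
Inner hash: sum = 156+54+54+54+54+101 = 473; mod 256 = 217 → d9.

d9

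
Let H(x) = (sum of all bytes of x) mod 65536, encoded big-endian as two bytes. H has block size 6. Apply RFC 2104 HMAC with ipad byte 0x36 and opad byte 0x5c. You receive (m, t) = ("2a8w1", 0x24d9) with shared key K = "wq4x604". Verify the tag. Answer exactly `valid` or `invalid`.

invalid

Key "wq4x604" = 77 71 34 78 36 30 34 is 7 bytes > B = 6, so hash it first: H(key) = 02 2e, then zero-pad to 6 bytes: K' = 02 2e 00 00 00 00.
K' ⊕ ipad = 34 18 36 36 36 36; K' ⊕ opad = 5e 72 5c 5c 5c 5c.
Inner hash: sum = 52+24+54+54+54+54+50+97+56+119+49 = 663 → 02 97.
Outer hash (recomputed tag): sum = 94+114+92+92+92+92+2+151 = 729 → 02 d9.
Recomputed tag = 02d9; claimed = 24d9 → mismatch.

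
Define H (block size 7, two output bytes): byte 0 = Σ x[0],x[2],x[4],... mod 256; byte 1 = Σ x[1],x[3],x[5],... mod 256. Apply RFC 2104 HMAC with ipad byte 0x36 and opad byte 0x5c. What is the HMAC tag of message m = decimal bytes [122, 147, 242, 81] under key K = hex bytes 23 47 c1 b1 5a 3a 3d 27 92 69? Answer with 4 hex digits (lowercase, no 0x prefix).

Key hex bytes 23 47 c1 b1 5a 3a 3d 27 92 69 is 10 bytes > B = 7, so hash it first: H(key) = 0d c2, then zero-pad to 7 bytes: K' = 0d c2 00 00 00 00 00.
K' ⊕ ipad = 3b f4 36 36 36 36 36.  K' ⊕ opad = 51 9e 5c 5c 5c 5c 5c.
Inner input = (K'⊕ipad) ∥ m = 3b f4 36 36 36 36 36 ∥ 7a 93 f2 51.
Inner hash: even-index sum = 449 mod 256 = 193; odd-index sum = 716 mod 256 = 204 → c1 cc.
Outer input = (K'⊕opad) ∥ inner = 51 9e 5c 5c 5c 5c 5c ∥ c1 cc.
Outer hash (tag): even-index sum = 561 mod 256 = 49; odd-index sum = 535 mod 256 = 23 → 31 17.

3117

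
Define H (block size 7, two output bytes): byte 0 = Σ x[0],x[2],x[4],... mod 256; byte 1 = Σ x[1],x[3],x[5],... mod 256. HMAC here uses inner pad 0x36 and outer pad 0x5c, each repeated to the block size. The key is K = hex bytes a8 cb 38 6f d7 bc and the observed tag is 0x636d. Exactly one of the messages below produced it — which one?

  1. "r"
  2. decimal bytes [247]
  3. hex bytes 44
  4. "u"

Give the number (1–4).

3

Key hex bytes a8 cb 38 6f d7 bc is 6 bytes ≤ B = 7; zero-pad to 7 bytes: K' = a8 cb 38 6f d7 bc 00.
K' ⊕ ipad = 9e fd 0e 59 e1 8a 36; K' ⊕ opad = f4 97 64 33 8b e0 5c.
m1: inner = H(9e fd 0e 59 e1 8a 36 72) = c3 52; tag = H(f4 97 64 33 8b e0 5c c3 52) = 916d
m2: inner = H(9e fd 0e 59 e1 8a 36 f7) = c3 d7; tag = H(f4 97 64 33 8b e0 5c c3 d7) = 166d
m3: inner = H(9e fd 0e 59 e1 8a 36 44) = c3 24; tag = H(f4 97 64 33 8b e0 5c c3 24) = 636d ← matches
m4: inner = H(9e fd 0e 59 e1 8a 36 75) = c3 55; tag = H(f4 97 64 33 8b e0 5c c3 55) = 946d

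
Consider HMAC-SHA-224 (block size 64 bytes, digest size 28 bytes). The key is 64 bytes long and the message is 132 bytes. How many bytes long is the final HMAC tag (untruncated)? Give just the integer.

The tag is one SHA-224 digest: 28 bytes.

28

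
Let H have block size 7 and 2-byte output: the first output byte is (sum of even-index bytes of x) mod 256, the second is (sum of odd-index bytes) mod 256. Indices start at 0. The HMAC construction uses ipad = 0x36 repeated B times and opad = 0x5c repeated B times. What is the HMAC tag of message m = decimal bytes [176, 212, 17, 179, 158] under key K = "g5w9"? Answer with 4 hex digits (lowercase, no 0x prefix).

c5af

Key "g5w9" = 67 35 77 39 is 4 bytes ≤ B = 7; zero-pad to 7 bytes: K' = 67 35 77 39 00 00 00.
K' ⊕ ipad = 51 03 41 0f 36 36 36.  K' ⊕ opad = 3b 69 2b 65 5c 5c 5c.
Inner input = (K'⊕ipad) ∥ m = 51 03 41 0f 36 36 36 ∥ b0 d4 11 b3 9e.
Inner hash: even-index sum = 645 mod 256 = 133; odd-index sum = 423 mod 256 = 167 → 85 a7.
Outer input = (K'⊕opad) ∥ inner = 3b 69 2b 65 5c 5c 5c ∥ 85 a7.
Outer hash (tag): even-index sum = 453 mod 256 = 197; odd-index sum = 431 mod 256 = 175 → c5 af.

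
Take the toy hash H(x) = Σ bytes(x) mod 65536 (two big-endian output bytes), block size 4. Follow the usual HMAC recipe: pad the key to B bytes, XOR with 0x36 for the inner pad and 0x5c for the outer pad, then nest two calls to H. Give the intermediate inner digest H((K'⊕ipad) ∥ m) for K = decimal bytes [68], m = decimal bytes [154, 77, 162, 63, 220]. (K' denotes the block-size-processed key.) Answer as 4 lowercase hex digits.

03b8

Key decimal bytes [68] = 44 is 1 byte ≤ B = 4; zero-pad to 4 bytes: K' = 44 00 00 00.
K' ⊕ ipad = 72 36 36 36.
Inner input = 72 36 36 36 ∥ 9a 4d a2 3f dc.
Inner hash: sum = 114+54+54+54+154+77+162+63+220 = 952 → 03 b8.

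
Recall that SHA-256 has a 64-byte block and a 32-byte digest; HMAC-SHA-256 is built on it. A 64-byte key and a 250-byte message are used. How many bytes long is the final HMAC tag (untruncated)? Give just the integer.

The tag is one SHA-256 digest: 32 bytes.

32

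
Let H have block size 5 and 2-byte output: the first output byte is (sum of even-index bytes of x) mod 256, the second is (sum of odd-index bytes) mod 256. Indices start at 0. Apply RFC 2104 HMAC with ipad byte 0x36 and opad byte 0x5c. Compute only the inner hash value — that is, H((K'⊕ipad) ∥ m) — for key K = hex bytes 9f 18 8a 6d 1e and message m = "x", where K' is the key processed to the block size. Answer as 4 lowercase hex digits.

Key hex bytes 9f 18 8a 6d 1e is exactly B = 5 bytes: K' = 9f 18 8a 6d 1e.
K' ⊕ ipad = a9 2e bc 5b 28.
Inner input = a9 2e bc 5b 28 ∥ 78.
Inner hash: even-index sum = 397 mod 256 = 141; odd-index sum = 257 mod 256 = 1 → 8d 01.

8d01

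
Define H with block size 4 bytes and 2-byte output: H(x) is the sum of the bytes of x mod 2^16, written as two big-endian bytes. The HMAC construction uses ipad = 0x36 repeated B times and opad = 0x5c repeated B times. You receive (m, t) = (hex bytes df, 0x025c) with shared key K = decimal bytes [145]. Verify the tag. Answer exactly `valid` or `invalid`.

Key decimal bytes [145] = 91 is 1 byte ≤ B = 4; zero-pad to 4 bytes: K' = 91 00 00 00.
K' ⊕ ipad = a7 36 36 36; K' ⊕ opad = cd 5c 5c 5c.
Inner hash: sum = 167+54+54+54+223 = 552 → 02 28.
Outer hash (recomputed tag): sum = 205+92+92+92+2+40 = 523 → 02 0b.
Recomputed tag = 020b; claimed = 025c → mismatch.

invalid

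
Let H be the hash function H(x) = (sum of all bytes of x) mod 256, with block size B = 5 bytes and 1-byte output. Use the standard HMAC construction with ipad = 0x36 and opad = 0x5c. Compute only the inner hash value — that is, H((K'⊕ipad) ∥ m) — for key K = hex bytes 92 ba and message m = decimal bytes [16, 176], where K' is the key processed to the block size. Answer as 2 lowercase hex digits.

Key hex bytes 92 ba is 2 bytes ≤ B = 5; zero-pad to 5 bytes: K' = 92 ba 00 00 00.
K' ⊕ ipad = a4 8c 36 36 36.
Inner input = a4 8c 36 36 36 ∥ 10 b0.
Inner hash: sum = 164+140+54+54+54+16+176 = 658; mod 256 = 146 → 92.

92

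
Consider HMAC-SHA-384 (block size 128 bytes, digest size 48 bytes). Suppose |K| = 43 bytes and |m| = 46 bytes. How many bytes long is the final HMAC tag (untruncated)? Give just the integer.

The tag is one SHA-384 digest: 48 bytes.

48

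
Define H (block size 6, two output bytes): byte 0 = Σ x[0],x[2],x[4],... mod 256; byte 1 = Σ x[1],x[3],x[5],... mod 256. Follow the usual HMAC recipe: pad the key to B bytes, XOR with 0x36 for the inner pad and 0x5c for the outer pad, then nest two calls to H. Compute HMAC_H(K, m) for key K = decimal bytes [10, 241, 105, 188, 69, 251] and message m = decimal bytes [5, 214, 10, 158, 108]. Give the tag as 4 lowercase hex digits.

Key decimal bytes [10, 241, 105, 188, 69, 251] = 0a f1 69 bc 45 fb is exactly B = 6 bytes: K' = 0a f1 69 bc 45 fb.
K' ⊕ ipad = 3c c7 5f 8a 73 cd.  K' ⊕ opad = 56 ad 35 e0 19 a7.
Inner input = (K'⊕ipad) ∥ m = 3c c7 5f 8a 73 cd ∥ 05 d6 0a 9e 6c.
Inner hash: even-index sum = 393 mod 256 = 137; odd-index sum = 914 mod 256 = 146 → 89 92.
Outer input = (K'⊕opad) ∥ inner = 56 ad 35 e0 19 a7 ∥ 89 92.
Outer hash (tag): even-index sum = 301 mod 256 = 45; odd-index sum = 710 mod 256 = 198 → 2d c6.

2dc6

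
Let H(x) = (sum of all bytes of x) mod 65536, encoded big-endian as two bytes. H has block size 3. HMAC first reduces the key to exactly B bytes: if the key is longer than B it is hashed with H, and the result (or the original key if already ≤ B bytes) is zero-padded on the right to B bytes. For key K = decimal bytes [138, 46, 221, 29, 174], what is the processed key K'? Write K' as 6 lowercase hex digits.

026000

|K| = 5 > B = 3, so first hash the key.
H(K): sum = 138+46+221+29+174 = 608 → 02 60.
Zero-pad H(K) = 02 60 to 3 bytes: K' = 02 60 00.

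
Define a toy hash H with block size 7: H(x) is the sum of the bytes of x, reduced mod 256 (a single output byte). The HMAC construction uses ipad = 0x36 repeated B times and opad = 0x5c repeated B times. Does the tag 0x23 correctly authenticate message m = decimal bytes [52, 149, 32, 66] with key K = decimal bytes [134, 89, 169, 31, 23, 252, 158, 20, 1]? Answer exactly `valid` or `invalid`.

valid

Key decimal bytes [134, 89, 169, 31, 23, 252, 158, 20, 1] = 86 59 a9 1f 17 fc 9e 14 01 is 9 bytes > B = 7, so hash it first: H(key) = 6d, then zero-pad to 7 bytes: K' = 6d 00 00 00 00 00 00.
K' ⊕ ipad = 5b 36 36 36 36 36 36; K' ⊕ opad = 31 5c 5c 5c 5c 5c 5c.
Inner hash: sum = 91+54+54+54+54+54+54+52+149+32+66 = 714; mod 256 = 202 → ca.
Outer hash (recomputed tag): sum = 49+92+92+92+92+92+92+202 = 803; mod 256 = 35 → 23.
Recomputed tag = 23; claimed = 23 → match.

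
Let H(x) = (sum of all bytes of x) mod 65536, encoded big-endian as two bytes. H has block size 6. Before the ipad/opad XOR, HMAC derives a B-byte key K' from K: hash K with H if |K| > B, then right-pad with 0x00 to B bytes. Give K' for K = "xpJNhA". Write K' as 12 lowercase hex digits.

78704a4e6841

Key "xpJNhA" = 78 70 4a 4e 68 41 is exactly B = 6 bytes: K' = 78 70 4a 4e 68 41.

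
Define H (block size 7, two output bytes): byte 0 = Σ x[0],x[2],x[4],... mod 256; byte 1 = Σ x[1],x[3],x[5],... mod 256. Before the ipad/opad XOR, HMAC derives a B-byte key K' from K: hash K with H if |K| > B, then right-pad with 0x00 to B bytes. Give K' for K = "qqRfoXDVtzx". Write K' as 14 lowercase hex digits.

|K| = 11 > B = 7, so first hash the key.
H(K): even-index sum = 610 mod 256 = 98; odd-index sum = 511 mod 256 = 255 → 62 ff.
Zero-pad H(K) = 62 ff to 7 bytes: K' = 62 ff 00 00 00 00 00.

62ff0000000000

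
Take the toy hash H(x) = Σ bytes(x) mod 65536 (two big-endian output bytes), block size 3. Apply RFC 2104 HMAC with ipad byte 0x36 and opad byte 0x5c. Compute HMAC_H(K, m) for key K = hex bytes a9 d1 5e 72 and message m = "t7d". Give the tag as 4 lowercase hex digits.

Key hex bytes a9 d1 5e 72 is 4 bytes > B = 3, so hash it first: H(key) = 02 4a, then zero-pad to 3 bytes: K' = 02 4a 00.
K' ⊕ ipad = 34 7c 36.  K' ⊕ opad = 5e 16 5c.
Inner input = (K'⊕ipad) ∥ m = 34 7c 36 ∥ 74 37 64.
Inner hash: sum = 52+124+54+116+55+100 = 501 → 01 f5.
Outer input = (K'⊕opad) ∥ inner = 5e 16 5c ∥ 01 f5.
Outer hash (tag): sum = 94+22+92+1+245 = 454 → 01 c6.

01c6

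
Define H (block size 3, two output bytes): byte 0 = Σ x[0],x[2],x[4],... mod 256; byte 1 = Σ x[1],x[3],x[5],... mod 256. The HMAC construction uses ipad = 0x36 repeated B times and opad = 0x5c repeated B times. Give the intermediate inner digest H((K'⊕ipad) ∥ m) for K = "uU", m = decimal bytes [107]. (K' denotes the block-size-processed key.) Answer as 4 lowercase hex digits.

Key "uU" = 75 55 is 2 bytes ≤ B = 3; zero-pad to 3 bytes: K' = 75 55 00.
K' ⊕ ipad = 43 63 36.
Inner input = 43 63 36 ∥ 6b.
Inner hash: even-index sum = 121 mod 256 = 121; odd-index sum = 206 mod 256 = 206 → 79 ce.

79ce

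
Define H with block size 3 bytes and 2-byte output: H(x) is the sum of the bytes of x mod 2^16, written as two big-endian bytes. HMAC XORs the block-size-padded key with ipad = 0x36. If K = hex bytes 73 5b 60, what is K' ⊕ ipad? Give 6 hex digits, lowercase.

Key hex bytes 73 5b 60 is exactly B = 3 bytes: K' = 73 5b 60.
XOR each byte with 0x36: 73⊕36=45, 5b⊕36=6d, 60⊕36=56.

456d56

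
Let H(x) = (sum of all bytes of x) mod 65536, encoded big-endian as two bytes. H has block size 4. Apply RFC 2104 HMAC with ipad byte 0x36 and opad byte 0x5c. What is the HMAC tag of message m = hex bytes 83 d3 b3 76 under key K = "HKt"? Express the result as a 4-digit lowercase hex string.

Key "HKt" = 48 4b 74 is 3 bytes ≤ B = 4; zero-pad to 4 bytes: K' = 48 4b 74 00.
K' ⊕ ipad = 7e 7d 42 36.  K' ⊕ opad = 14 17 28 5c.
Inner input = (K'⊕ipad) ∥ m = 7e 7d 42 36 ∥ 83 d3 b3 76.
Inner hash: sum = 126+125+66+54+131+211+179+118 = 1010 → 03 f2.
Outer input = (K'⊕opad) ∥ inner = 14 17 28 5c ∥ 03 f2.
Outer hash (tag): sum = 20+23+40+92+3+242 = 420 → 01 a4.

01a4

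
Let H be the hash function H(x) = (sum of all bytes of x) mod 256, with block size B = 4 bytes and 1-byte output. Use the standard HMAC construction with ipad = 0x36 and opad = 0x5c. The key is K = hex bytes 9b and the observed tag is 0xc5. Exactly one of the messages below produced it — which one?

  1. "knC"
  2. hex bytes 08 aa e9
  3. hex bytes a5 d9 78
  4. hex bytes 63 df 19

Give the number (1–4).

2

Key hex bytes 9b is 1 byte ≤ B = 4; zero-pad to 4 bytes: K' = 9b 00 00 00.
K' ⊕ ipad = ad 36 36 36; K' ⊕ opad = c7 5c 5c 5c.
m1: inner = H(ad 36 36 36 6b 6e 43) = 6b; tag = H(c7 5c 5c 5c 6b) = 46
m2: inner = H(ad 36 36 36 08 aa e9) = ea; tag = H(c7 5c 5c 5c ea) = c5 ← matches
m3: inner = H(ad 36 36 36 a5 d9 78) = 45; tag = H(c7 5c 5c 5c 45) = 20
m4: inner = H(ad 36 36 36 63 df 19) = aa; tag = H(c7 5c 5c 5c aa) = 85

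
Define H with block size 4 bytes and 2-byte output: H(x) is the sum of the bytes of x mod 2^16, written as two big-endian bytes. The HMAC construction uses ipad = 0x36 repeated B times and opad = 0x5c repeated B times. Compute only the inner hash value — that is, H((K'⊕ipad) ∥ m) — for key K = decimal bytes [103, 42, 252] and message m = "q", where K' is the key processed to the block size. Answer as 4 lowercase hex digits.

Key decimal bytes [103, 42, 252] = 67 2a fc is 3 bytes ≤ B = 4; zero-pad to 4 bytes: K' = 67 2a fc 00.
K' ⊕ ipad = 51 1c ca 36.
Inner input = 51 1c ca 36 ∥ 71.
Inner hash: sum = 81+28+202+54+113 = 478 → 01 de.

01de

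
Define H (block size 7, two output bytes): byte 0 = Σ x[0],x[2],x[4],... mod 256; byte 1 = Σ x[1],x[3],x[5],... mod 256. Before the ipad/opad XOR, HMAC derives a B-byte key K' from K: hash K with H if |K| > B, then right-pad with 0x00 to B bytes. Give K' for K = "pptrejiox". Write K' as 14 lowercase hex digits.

2abb0000000000

|K| = 9 > B = 7, so first hash the key.
H(K): even-index sum = 554 mod 256 = 42; odd-index sum = 443 mod 256 = 187 → 2a bb.
Zero-pad H(K) = 2a bb to 7 bytes: K' = 2a bb 00 00 00 00 00.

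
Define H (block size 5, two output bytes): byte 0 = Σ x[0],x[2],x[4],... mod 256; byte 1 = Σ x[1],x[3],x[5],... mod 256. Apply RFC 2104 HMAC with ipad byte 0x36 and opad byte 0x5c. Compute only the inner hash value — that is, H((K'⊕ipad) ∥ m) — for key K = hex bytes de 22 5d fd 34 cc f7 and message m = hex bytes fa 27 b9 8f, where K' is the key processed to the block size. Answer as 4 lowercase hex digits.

72c6

Key hex bytes de 22 5d fd 34 cc f7 is 7 bytes > B = 5, so hash it first: H(key) = 66 eb, then zero-pad to 5 bytes: K' = 66 eb 00 00 00.
K' ⊕ ipad = 50 dd 36 36 36.
Inner input = 50 dd 36 36 36 ∥ fa 27 b9 8f.
Inner hash: even-index sum = 370 mod 256 = 114; odd-index sum = 710 mod 256 = 198 → 72 c6.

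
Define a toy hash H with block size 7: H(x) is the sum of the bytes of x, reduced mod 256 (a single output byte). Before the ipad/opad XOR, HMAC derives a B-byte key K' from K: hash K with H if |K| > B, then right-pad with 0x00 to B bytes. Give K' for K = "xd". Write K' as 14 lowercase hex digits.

78640000000000

Key "xd" = 78 64 is 2 bytes ≤ B = 7; zero-pad to 7 bytes: K' = 78 64 00 00 00 00 00.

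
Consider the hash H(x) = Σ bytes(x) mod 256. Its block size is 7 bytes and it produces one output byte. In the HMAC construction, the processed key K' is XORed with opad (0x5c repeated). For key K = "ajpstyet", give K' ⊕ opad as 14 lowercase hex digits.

Key "ajpstyet" = 61 6a 70 73 74 79 65 74 is 8 bytes > B = 7, so hash it first: H(key) = 74, then zero-pad to 7 bytes: K' = 74 00 00 00 00 00 00.
XOR each byte with 0x5c: 74⊕5c=28, 00⊕5c=5c, 00⊕5c=5c, 00⊕5c=5c, 00⊕5c=5c, 00⊕5c=5c, 00⊕5c=5c.

285c5c5c5c5c5c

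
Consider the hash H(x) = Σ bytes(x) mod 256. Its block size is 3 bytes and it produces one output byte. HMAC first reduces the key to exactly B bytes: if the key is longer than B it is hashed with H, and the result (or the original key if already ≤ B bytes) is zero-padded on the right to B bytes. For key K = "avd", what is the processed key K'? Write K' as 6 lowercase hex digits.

Key "avd" = 61 76 64 is exactly B = 3 bytes: K' = 61 76 64.

617664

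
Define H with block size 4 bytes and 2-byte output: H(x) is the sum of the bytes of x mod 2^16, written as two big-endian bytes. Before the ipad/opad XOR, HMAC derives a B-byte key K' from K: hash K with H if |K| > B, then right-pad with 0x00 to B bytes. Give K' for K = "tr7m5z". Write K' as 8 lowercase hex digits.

02390000

|K| = 6 > B = 4, so first hash the key.
H(K): sum = 116+114+55+109+53+122 = 569 → 02 39.
Zero-pad H(K) = 02 39 to 4 bytes: K' = 02 39 00 00.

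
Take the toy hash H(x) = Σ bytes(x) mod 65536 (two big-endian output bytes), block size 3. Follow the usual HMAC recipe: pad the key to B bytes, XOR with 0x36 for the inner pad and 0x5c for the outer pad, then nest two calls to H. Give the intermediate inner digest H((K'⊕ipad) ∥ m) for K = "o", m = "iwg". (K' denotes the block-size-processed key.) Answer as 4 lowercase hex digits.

Key "o" = 6f is 1 byte ≤ B = 3; zero-pad to 3 bytes: K' = 6f 00 00.
K' ⊕ ipad = 59 36 36.
Inner input = 59 36 36 ∥ 69 77 67.
Inner hash: sum = 89+54+54+105+119+103 = 524 → 02 0c.

020c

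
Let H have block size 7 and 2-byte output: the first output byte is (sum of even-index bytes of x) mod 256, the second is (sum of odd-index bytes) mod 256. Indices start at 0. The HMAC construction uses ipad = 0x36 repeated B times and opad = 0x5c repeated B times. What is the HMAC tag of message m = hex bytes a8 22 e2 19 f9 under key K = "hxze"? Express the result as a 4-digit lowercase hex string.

Key "hxze" = 68 78 7a 65 is 4 bytes ≤ B = 7; zero-pad to 7 bytes: K' = 68 78 7a 65 00 00 00.
K' ⊕ ipad = 5e 4e 4c 53 36 36 36.  K' ⊕ opad = 34 24 26 39 5c 5c 5c.
Inner input = (K'⊕ipad) ∥ m = 5e 4e 4c 53 36 36 36 ∥ a8 22 e2 19 f9.
Inner hash: even-index sum = 337 mod 256 = 81; odd-index sum = 858 mod 256 = 90 → 51 5a.
Outer input = (K'⊕opad) ∥ inner = 34 24 26 39 5c 5c 5c ∥ 51 5a.
Outer hash (tag): even-index sum = 364 mod 256 = 108; odd-index sum = 266 mod 256 = 10 → 6c 0a.

6c0a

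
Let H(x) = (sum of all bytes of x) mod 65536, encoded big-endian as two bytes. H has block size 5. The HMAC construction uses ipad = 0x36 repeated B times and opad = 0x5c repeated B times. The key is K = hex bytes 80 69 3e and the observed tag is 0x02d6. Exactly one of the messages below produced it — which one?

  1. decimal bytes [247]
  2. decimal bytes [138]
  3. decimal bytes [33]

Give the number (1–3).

3

Key hex bytes 80 69 3e is 3 bytes ≤ B = 5; zero-pad to 5 bytes: K' = 80 69 3e 00 00.
K' ⊕ ipad = b6 5f 08 36 36; K' ⊕ opad = dc 35 62 5c 5c.
m1: inner = H(b6 5f 08 36 36 f7) = 02 80; tag = H(dc 35 62 5c 5c 02 80) = 02ad
m2: inner = H(b6 5f 08 36 36 8a) = 02 13; tag = H(dc 35 62 5c 5c 02 13) = 0240
m3: inner = H(b6 5f 08 36 36 21) = 01 aa; tag = H(dc 35 62 5c 5c 01 aa) = 02d6 ← matches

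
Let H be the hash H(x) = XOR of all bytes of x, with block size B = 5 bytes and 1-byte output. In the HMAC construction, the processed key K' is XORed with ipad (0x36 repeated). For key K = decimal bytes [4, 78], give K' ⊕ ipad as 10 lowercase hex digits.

3278363636

Key decimal bytes [4, 78] = 04 4e is 2 bytes ≤ B = 5; zero-pad to 5 bytes: K' = 04 4e 00 00 00.
XOR each byte with 0x36: 04⊕36=32, 4e⊕36=78, 00⊕36=36, 00⊕36=36, 00⊕36=36.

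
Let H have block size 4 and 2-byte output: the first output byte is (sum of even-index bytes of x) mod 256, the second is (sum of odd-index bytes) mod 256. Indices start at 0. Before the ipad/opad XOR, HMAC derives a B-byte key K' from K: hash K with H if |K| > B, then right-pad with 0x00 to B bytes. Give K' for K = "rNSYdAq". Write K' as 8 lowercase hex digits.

9ae80000

|K| = 7 > B = 4, so first hash the key.
H(K): even-index sum = 410 mod 256 = 154; odd-index sum = 232 mod 256 = 232 → 9a e8.
Zero-pad H(K) = 9a e8 to 4 bytes: K' = 9a e8 00 00.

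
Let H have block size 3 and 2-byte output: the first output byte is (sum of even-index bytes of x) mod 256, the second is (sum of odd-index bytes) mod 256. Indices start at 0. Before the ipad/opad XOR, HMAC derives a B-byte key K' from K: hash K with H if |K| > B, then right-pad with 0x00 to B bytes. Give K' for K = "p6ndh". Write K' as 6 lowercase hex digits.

469a00

|K| = 5 > B = 3, so first hash the key.
H(K): even-index sum = 326 mod 256 = 70; odd-index sum = 154 mod 256 = 154 → 46 9a.
Zero-pad H(K) = 46 9a to 3 bytes: K' = 46 9a 00.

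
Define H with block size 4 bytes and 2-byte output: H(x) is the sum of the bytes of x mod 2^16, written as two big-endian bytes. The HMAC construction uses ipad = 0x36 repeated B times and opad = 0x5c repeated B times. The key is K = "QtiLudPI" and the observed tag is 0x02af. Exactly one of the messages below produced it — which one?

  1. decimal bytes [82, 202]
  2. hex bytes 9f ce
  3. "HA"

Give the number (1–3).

2

Key "QtiLudPI" = 51 74 69 4c 75 64 50 49 is 8 bytes > B = 4, so hash it first: H(key) = 02 ec, then zero-pad to 4 bytes: K' = 02 ec 00 00.
K' ⊕ ipad = 34 da 36 36; K' ⊕ opad = 5e b0 5c 5c.
m1: inner = H(34 da 36 36 52 ca) = 02 96; tag = H(5e b0 5c 5c 02 96) = 025e
m2: inner = H(34 da 36 36 9f ce) = 02 e7; tag = H(5e b0 5c 5c 02 e7) = 02af ← matches
m3: inner = H(34 da 36 36 48 41) = 02 03; tag = H(5e b0 5c 5c 02 03) = 01cb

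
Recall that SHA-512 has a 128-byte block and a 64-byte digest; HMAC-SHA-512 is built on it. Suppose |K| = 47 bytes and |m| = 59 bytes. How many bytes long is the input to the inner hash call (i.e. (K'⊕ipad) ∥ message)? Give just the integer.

Key is 47 ≤ 128 bytes, zero-padded: |K'| = 128.
Inner input = (K'⊕ipad) ∥ m → 128 + 59 = 187 bytes.

187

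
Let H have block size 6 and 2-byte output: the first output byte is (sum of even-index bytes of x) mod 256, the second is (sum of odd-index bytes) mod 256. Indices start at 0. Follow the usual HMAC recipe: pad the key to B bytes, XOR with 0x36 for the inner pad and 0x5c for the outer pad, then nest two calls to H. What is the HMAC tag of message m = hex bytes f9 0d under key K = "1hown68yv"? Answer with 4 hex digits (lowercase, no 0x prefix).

87bb

Key "1hown68yv" = 31 68 6f 77 6e 36 38 79 76 is 9 bytes > B = 6, so hash it first: H(key) = bc 8e, then zero-pad to 6 bytes: K' = bc 8e 00 00 00 00.
K' ⊕ ipad = 8a b8 36 36 36 36.  K' ⊕ opad = e0 d2 5c 5c 5c 5c.
Inner input = (K'⊕ipad) ∥ m = 8a b8 36 36 36 36 ∥ f9 0d.
Inner hash: even-index sum = 495 mod 256 = 239; odd-index sum = 305 mod 256 = 49 → ef 31.
Outer input = (K'⊕opad) ∥ inner = e0 d2 5c 5c 5c 5c ∥ ef 31.
Outer hash (tag): even-index sum = 647 mod 256 = 135; odd-index sum = 443 mod 256 = 187 → 87 bb.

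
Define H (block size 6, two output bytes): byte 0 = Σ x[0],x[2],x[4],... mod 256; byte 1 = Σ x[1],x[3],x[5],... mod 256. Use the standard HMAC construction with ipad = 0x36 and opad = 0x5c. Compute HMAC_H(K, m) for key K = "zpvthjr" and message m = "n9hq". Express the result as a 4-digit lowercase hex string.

8c58

Key "zpvthjr" = 7a 70 76 74 68 6a 72 is 7 bytes > B = 6, so hash it first: H(key) = ca 4e, then zero-pad to 6 bytes: K' = ca 4e 00 00 00 00.
K' ⊕ ipad = fc 78 36 36 36 36.  K' ⊕ opad = 96 12 5c 5c 5c 5c.
Inner input = (K'⊕ipad) ∥ m = fc 78 36 36 36 36 ∥ 6e 39 68 71.
Inner hash: even-index sum = 574 mod 256 = 62; odd-index sum = 398 mod 256 = 142 → 3e 8e.
Outer input = (K'⊕opad) ∥ inner = 96 12 5c 5c 5c 5c ∥ 3e 8e.
Outer hash (tag): even-index sum = 396 mod 256 = 140; odd-index sum = 344 mod 256 = 88 → 8c 58.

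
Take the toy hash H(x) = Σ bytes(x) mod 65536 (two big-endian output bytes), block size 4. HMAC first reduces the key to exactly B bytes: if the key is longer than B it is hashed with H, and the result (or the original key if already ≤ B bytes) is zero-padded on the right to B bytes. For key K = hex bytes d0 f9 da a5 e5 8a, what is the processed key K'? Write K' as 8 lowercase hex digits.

|K| = 6 > B = 4, so first hash the key.
H(K): sum = 208+249+218+165+229+138 = 1207 → 04 b7.
Zero-pad H(K) = 04 b7 to 4 bytes: K' = 04 b7 00 00.

04b70000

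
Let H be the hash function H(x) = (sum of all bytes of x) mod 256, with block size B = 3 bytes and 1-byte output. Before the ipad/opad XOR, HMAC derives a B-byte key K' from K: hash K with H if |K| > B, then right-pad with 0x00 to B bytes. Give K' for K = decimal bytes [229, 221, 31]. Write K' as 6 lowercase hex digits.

e5dd1f

Key decimal bytes [229, 221, 31] = e5 dd 1f is exactly B = 3 bytes: K' = e5 dd 1f.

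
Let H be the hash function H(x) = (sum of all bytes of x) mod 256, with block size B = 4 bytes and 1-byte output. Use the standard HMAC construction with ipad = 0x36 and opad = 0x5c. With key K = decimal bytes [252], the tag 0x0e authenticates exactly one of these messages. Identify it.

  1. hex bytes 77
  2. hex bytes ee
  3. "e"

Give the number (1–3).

Key decimal bytes [252] = fc is 1 byte ≤ B = 4; zero-pad to 4 bytes: K' = fc 00 00 00.
K' ⊕ ipad = ca 36 36 36; K' ⊕ opad = a0 5c 5c 5c.
m1: inner = H(ca 36 36 36 77) = e3; tag = H(a0 5c 5c 5c e3) = 97
m2: inner = H(ca 36 36 36 ee) = 5a; tag = H(a0 5c 5c 5c 5a) = 0e ← matches
m3: inner = H(ca 36 36 36 65) = d1; tag = H(a0 5c 5c 5c d1) = 85

2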